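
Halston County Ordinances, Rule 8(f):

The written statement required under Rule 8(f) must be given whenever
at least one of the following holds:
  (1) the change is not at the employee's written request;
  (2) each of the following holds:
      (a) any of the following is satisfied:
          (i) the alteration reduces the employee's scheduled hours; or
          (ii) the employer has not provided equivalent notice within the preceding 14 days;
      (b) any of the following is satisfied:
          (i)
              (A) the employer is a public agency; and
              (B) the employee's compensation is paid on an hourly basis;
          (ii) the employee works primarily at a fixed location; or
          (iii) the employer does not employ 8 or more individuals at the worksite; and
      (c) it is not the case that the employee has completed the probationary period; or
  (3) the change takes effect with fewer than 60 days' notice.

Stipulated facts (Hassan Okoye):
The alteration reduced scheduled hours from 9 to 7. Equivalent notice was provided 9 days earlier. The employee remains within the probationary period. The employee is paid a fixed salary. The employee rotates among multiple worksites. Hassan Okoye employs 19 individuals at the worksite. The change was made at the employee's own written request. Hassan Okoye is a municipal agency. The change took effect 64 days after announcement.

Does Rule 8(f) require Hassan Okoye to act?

No — not required.

(1) not employee-requested — not satisfied.
(i) hours reduced — satisfied.
(ii) no recent notice — fails.
So (a) is satisfied (T OR F).
(A) public agency — satisfied.
(B) hourly-paid — fails.
So (i) is not satisfied (T AND F).
(ii) fixed location — not satisfied.
(iii) not (≥ 8 at site) — fails.
(b) = F OR F OR F = false.
(c) not (past probation) — holds.
So (2) is not satisfied (T AND F AND T).
(3) < 60 days' notice — fails.
Overall = F OR F OR F = false.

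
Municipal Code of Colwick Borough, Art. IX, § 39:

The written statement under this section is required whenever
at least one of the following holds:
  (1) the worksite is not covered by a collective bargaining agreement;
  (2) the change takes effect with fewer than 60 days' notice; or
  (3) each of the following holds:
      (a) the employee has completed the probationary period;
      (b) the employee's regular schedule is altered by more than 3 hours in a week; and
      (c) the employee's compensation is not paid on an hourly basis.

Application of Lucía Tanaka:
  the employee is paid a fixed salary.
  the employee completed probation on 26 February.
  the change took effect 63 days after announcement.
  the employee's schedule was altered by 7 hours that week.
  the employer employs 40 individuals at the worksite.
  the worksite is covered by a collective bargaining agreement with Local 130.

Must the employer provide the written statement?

Yes — required.

(1) no CBA — not met.
(2) < 60 days' notice — fails.
(a) past probation — holds.
(b) schedule shift > 3h — met.
(c) not (hourly-paid) — met.
So (3) is satisfied (T AND T AND T).
Overall: F OR F OR T → true.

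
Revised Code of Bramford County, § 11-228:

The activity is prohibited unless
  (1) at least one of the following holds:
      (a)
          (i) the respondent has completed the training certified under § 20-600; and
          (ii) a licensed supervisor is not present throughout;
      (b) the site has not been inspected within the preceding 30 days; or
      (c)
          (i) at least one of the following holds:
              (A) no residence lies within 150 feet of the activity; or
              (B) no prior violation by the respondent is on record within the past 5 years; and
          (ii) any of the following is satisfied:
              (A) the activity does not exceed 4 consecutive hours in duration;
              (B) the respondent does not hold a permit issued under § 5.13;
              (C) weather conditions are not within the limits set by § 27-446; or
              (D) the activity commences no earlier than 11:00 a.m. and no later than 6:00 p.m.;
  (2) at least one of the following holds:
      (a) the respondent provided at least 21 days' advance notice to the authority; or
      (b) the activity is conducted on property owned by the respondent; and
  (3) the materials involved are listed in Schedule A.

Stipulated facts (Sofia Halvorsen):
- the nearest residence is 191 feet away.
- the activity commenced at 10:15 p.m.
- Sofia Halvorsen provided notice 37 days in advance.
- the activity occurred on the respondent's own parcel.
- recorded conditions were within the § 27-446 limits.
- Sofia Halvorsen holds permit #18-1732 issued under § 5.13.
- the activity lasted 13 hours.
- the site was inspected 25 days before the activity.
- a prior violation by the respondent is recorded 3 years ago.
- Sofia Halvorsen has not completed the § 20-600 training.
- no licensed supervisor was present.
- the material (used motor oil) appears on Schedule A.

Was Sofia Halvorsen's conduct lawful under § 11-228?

No — unlawful.

(i) training certified — fails.
(ii) not (supervisor present) — met.
(a): F AND T → false.
(b) not (site inspected) — fails.
(A) no residence in 150 ft — satisfied.
(B) no prior violation — fails.
(i) = T OR F = true.
(A) ≤ 4 hrs duration — fails.
(B) not (holds permit) — not met.
(C) not (weather ok) — fails.
(D) start within hours — not met.
So (ii) is not satisfied (F OR F OR F OR F).
(c): T AND F → false.
(1) = F OR F OR F = false.
(a) ≥21 days' notice — satisfied.
(b) own property — holds.
(2): T OR T → true.
(3) Schedule A material — met.
Overall = F AND T AND T = false.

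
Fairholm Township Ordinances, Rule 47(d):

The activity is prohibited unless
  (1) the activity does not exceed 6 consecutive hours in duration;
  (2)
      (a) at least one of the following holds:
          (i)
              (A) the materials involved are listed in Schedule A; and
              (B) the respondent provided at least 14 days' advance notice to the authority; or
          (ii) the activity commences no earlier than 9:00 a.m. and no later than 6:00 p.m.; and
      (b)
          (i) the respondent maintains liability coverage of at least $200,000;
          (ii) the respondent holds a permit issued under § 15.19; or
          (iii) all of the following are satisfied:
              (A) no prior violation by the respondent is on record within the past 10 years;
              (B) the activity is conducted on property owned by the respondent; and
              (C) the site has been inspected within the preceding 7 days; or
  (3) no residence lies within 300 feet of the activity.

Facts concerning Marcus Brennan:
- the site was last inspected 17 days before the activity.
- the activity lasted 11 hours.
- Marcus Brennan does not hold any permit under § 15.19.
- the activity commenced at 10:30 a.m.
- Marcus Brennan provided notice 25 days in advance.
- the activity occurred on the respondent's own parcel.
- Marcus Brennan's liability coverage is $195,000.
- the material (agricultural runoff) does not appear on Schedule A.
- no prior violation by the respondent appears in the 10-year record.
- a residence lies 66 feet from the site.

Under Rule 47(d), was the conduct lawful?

No — unlawful.

(1) ≤ 6 hrs duration — not met.
(A) Schedule A material — fails.
(B) ≥14 days' notice — satisfied.
So (i) is not satisfied (F AND T).
(ii) start within hours — met.
So (a) is satisfied (F OR T).
(i) coverage ≥ $200,000 — fails.
(ii) holds permit — not satisfied.
(A) no prior violation — met.
(B) own property — met.
(C) site inspected — not satisfied.
(iii): T AND T AND F → false.
So (b) is not satisfied (F OR F OR F).
So (2) is not satisfied (T AND F).
(3) no residence in 300 ft — fails.
Overall: F OR F OR F → false.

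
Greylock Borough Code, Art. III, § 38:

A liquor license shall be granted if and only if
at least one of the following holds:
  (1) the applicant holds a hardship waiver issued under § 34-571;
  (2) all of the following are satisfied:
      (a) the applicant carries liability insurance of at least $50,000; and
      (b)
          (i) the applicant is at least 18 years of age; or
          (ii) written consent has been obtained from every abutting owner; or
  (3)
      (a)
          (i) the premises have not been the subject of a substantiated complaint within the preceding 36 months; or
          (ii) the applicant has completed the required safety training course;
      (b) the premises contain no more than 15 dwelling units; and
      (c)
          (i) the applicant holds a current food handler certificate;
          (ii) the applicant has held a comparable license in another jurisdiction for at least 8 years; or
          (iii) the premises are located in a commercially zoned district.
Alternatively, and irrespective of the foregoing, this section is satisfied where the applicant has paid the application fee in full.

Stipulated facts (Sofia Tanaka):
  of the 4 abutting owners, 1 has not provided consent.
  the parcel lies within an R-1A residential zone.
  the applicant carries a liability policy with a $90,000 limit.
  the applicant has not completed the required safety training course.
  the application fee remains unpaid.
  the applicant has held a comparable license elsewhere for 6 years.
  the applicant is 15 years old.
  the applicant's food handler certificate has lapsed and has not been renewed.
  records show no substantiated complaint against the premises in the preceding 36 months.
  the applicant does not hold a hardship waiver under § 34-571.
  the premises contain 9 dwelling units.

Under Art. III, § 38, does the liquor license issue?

(1) hardship waiver — fails.
(a) insurance ≥ $50,000 — holds.
(i) age ≥ 18 — not met.
(ii) all abutters consent — not satisfied.
(b): F OR F → false.
So (2) is not satisfied (T AND F).
(i) no complaint in 36 mo. — met.
(ii) safety training — not met.
(a): T OR F → true.
(b) ≤ 15 units — holds.
(i) food handler cert. — not met.
(ii) prior license ≥ 8 yr — fails.
(iii) commercially zoned — not met.
(c): F OR F OR F → false.
(3): T AND T AND F → false.
So Overall is not satisfied (F OR F OR F).
Exception (fee paid) — not satisfied.
Result: main false OR exception false → false.

No — denied.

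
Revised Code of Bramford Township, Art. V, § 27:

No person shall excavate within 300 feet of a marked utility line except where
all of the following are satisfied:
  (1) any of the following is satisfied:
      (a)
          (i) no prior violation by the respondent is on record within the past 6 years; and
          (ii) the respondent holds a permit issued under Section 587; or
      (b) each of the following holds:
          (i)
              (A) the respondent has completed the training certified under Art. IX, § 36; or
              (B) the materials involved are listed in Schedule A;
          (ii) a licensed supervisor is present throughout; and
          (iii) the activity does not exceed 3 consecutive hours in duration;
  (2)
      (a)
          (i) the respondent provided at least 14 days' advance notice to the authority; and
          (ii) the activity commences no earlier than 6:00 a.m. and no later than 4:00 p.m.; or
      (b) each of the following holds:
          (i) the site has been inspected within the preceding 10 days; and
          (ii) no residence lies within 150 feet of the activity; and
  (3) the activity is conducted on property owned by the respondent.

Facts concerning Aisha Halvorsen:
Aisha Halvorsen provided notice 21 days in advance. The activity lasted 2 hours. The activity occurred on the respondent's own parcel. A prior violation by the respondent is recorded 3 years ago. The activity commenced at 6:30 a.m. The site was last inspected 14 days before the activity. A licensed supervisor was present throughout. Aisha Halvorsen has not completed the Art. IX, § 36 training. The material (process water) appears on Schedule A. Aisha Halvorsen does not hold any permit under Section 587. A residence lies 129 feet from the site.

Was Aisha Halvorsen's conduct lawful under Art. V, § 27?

Yes — lawful.

(i) no prior violation — fails.
(ii) holds permit — not satisfied.
So (a) is not satisfied (F AND F).
(A) training certified — not satisfied.
(B) Schedule A material — holds.
(i): F OR T → true.
(ii) supervisor present — satisfied.
(iii) ≤ 3 hrs duration — holds.
So (b) is satisfied (T AND T AND T).
(1): F OR T → true.
(i) ≥14 days' notice — holds.
(ii) start within hours — met.
(a): T AND T → true.
(i) site inspected — not satisfied.
(ii) no residence in 150 ft — not met.
(b) = F AND F = false.
So (2) is satisfied (T OR F).
(3) own property — satisfied.
So Overall is satisfied (T AND T AND T).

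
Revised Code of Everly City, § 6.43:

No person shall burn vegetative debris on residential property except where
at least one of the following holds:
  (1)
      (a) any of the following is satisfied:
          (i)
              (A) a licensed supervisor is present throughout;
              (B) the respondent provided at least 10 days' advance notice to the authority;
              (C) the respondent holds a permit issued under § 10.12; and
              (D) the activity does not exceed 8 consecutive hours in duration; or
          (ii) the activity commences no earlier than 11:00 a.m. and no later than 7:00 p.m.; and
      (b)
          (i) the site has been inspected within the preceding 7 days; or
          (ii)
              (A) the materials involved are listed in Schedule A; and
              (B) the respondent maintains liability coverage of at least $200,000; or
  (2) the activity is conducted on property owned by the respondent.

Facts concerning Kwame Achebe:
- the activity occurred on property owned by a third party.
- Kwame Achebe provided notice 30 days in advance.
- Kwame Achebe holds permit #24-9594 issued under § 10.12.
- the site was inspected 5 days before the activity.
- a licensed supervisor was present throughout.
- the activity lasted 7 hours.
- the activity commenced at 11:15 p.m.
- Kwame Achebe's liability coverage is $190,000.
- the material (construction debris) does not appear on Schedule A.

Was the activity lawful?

(A) supervisor present — satisfied.
(B) ≥10 days' notice — met.
(C) holds permit — holds.
(D) ≤ 8 hrs duration — satisfied.
(i) = T AND T AND T AND T = true.
(ii) start within hours — not met.
(a) = T OR F = true.
(i) site inspected — satisfied.
(A) Schedule A material — fails.
(B) coverage ≥ $200,000 — fails.
(ii) = F AND F = false.
(b) = T OR F = true.
So (1) is satisfied (T AND T).
(2) own property — not satisfied.
So Overall is satisfied (T OR F).

Yes — lawful.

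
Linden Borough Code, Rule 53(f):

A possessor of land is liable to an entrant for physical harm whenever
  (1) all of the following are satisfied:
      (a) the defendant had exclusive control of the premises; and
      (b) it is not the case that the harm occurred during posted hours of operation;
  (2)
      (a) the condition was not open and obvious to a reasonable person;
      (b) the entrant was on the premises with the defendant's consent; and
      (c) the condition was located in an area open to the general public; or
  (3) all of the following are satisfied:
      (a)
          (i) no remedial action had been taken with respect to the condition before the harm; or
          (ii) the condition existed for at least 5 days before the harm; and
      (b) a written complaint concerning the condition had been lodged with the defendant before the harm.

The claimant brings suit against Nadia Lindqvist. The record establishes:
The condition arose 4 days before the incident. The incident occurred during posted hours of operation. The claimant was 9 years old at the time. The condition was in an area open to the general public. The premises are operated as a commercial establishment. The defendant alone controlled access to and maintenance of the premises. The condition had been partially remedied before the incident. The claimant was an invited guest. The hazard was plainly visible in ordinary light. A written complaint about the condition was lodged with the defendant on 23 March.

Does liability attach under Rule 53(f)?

(a) exclusive control — met.
(b) not (during posted hours) — not satisfied.
So (1) is not satisfied (T AND F).
(a) not open/obvious — not satisfied.
(b) consent to enter — satisfied.
(c) public area — satisfied.
So (2) is not satisfied (F AND T AND T).
(i) no remedial action — not met.
(ii) condition ≥5 days old — not satisfied.
So (a) is not satisfied (F OR F).
(b) complaint lodged — met.
(3) = F AND T = false.
Overall = F OR F OR F = false.

No — not liable.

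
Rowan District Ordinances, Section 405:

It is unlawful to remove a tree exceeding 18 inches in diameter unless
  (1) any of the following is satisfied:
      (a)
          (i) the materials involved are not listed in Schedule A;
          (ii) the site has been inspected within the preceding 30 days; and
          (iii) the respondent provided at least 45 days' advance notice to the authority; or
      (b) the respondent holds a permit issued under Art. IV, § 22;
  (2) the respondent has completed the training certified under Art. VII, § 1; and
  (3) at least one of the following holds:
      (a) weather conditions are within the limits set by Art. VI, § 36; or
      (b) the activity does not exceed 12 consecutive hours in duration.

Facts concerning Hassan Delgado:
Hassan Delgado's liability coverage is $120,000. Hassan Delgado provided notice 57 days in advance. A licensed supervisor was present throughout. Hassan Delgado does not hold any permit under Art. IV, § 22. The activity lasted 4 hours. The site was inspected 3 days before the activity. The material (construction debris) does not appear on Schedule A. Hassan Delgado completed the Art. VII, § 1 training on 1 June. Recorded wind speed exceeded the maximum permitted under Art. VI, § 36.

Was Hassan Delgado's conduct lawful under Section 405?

Yes — lawful.

(i) not (Schedule A material) — holds.
(ii) site inspected — satisfied.
(iii) ≥45 days' notice — met.
(a): T AND T AND T → true.
(b) holds permit — not satisfied.
So (1) is satisfied (T OR F).
(2) training certified — met.
(a) weather ok — not satisfied.
(b) ≤ 12 hrs duration — holds.
(3): F OR T → true.
Overall = T AND T AND T = true.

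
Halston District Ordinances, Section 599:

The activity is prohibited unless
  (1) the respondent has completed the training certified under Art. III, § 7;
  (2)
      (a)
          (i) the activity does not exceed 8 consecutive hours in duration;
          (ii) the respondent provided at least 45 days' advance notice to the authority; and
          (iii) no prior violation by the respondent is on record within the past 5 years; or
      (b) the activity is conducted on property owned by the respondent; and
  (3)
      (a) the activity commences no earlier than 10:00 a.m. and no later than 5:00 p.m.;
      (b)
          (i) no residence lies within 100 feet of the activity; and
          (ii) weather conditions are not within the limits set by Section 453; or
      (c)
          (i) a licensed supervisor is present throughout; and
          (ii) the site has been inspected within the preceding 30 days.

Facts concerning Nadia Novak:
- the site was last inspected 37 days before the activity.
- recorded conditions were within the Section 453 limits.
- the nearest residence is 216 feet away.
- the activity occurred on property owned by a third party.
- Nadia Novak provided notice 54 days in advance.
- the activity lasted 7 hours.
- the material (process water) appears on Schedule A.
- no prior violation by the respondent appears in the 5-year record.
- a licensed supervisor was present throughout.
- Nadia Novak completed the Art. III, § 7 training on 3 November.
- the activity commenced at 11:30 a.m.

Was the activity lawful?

Yes — lawful.

(1) training certified — met.
(i) ≤ 8 hrs duration — met.
(ii) ≥45 days' notice — satisfied.
(iii) no prior violation — met.
So (a) is satisfied (T AND T AND T).
(b) own property — not satisfied.
(2): T OR F → true.
(a) start within hours — satisfied.
(i) no residence in 100 ft — satisfied.
(ii) not (weather ok) — not satisfied.
So (b) is not satisfied (T AND F).
(i) supervisor present — met.
(ii) site inspected — fails.
So (c) is not satisfied (T AND F).
So (3) is satisfied (T OR F OR F).
Overall: T AND T AND T → true.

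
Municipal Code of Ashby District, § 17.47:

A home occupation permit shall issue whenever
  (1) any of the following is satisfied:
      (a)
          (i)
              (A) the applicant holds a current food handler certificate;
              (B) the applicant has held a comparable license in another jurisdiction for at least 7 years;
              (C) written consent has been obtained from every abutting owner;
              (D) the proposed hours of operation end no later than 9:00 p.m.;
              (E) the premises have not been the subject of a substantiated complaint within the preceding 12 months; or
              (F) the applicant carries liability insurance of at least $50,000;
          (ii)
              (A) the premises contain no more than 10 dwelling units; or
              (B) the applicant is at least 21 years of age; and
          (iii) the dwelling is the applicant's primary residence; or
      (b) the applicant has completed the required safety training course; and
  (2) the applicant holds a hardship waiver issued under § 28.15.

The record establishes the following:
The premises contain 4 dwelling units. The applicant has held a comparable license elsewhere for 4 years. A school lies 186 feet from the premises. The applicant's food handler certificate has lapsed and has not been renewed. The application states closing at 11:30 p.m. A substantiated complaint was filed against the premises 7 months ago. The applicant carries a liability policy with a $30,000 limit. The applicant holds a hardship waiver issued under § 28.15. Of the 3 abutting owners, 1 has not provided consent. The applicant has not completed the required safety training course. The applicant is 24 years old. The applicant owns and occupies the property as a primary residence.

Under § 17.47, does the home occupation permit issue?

(A) food handler cert. — fails.
(B) prior license ≥ 7 yr — not satisfied.
(C) all abutters consent — not met.
(D) closes by 9 p.m. — not satisfied.
(E) no complaint in 12 mo. — not satisfied.
(F) insurance ≥ $50,000 — not met.
(i): F OR F OR F OR F OR F OR F → false.
(A) ≤ 10 units — satisfied.
(B) age ≥ 21 — holds.
(ii) = T OR T = true.
(iii) primary residence — holds.
(a): F AND T AND T → false.
(b) safety training — fails.
(1) = F OR F = false.
(2) hardship waiver — satisfied.
So Overall is not satisfied (F AND T).

No — denied.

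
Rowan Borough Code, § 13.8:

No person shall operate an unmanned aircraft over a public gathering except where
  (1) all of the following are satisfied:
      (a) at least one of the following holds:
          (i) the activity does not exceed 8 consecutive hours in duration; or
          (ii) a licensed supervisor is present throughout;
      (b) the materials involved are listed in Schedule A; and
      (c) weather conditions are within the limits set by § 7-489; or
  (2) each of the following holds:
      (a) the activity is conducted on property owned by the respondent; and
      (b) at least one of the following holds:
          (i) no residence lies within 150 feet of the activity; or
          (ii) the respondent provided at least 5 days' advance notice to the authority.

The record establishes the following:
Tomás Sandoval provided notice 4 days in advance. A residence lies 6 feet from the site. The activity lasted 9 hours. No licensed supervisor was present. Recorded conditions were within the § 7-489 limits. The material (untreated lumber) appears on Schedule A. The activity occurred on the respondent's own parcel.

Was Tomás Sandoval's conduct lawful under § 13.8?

No — unlawful.

(i) ≤ 8 hrs duration — not satisfied.
(ii) supervisor present — not met.
So (a) is not satisfied (F OR F).
(b) Schedule A material — met.
(c) weather ok — met.
So (1) is not satisfied (F AND T AND T).
(a) own property — holds.
(i) no residence in 150 ft — not satisfied.
(ii) ≥5 days' notice — fails.
(b): F OR F → false.
So (2) is not satisfied (T AND F).
Overall = F OR F = false.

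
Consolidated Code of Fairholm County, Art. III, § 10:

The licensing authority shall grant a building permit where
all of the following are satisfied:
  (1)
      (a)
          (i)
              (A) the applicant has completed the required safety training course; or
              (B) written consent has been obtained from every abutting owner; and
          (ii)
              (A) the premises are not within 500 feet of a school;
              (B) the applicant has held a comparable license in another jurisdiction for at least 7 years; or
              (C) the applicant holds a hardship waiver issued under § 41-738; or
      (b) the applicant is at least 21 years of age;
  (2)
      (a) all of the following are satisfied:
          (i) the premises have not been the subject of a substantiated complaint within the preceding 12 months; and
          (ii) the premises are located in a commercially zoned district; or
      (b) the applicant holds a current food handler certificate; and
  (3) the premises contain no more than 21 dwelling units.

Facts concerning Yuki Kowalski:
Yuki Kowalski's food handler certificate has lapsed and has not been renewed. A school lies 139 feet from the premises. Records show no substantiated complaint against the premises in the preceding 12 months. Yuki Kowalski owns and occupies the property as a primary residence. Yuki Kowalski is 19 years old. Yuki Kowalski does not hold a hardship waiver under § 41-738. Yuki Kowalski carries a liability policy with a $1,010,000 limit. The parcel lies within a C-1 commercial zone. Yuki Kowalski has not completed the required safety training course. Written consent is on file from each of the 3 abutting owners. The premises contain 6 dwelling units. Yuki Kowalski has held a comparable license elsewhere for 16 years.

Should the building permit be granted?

(A) safety training — not met.
(B) all abutters consent — holds.
So (i) is satisfied (F OR T).
(A) ≥500 ft from school — fails.
(B) prior license ≥ 7 yr — met.
(C) hardship waiver — not met.
(ii): F OR T OR F → true.
So (a) is satisfied (T AND T).
(b) age ≥ 21 — fails.
(1): T OR F → true.
(i) no complaint in 12 mo. — satisfied.
(ii) commercially zoned — met.
So (a) is satisfied (T AND T).
(b) food handler cert. — not satisfied.
(2): T OR F → true.
(3) ≤ 21 units — satisfied.
Overall: T AND T AND T → true.

Yes — granted.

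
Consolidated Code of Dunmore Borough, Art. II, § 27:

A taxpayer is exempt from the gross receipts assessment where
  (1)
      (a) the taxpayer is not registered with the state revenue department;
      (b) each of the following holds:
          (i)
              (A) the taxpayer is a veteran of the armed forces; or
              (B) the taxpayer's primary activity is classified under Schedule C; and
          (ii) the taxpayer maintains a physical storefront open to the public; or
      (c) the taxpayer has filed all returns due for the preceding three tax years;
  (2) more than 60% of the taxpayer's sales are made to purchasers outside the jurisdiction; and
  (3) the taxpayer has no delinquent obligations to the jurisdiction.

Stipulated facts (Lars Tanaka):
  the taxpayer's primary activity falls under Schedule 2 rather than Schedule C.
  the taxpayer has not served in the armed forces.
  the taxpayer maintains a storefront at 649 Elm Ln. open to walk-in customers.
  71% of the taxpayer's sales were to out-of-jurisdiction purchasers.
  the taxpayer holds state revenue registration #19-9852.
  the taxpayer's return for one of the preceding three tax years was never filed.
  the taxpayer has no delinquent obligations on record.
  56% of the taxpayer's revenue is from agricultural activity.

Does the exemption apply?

(a) not (state-registered) — fails.
(A) veteran — fails.
(B) Schedule C activity — fails.
(i) = F OR F = false.
(ii) has storefront — satisfied.
So (b) is not satisfied (F AND T).
(c) returns current — not satisfied.
(1): F OR F OR F → false.
(2) >60% out-of-jur. sales — met.
(3) no delinquency — holds.
Overall = F AND T AND T = false.

No — not exempt.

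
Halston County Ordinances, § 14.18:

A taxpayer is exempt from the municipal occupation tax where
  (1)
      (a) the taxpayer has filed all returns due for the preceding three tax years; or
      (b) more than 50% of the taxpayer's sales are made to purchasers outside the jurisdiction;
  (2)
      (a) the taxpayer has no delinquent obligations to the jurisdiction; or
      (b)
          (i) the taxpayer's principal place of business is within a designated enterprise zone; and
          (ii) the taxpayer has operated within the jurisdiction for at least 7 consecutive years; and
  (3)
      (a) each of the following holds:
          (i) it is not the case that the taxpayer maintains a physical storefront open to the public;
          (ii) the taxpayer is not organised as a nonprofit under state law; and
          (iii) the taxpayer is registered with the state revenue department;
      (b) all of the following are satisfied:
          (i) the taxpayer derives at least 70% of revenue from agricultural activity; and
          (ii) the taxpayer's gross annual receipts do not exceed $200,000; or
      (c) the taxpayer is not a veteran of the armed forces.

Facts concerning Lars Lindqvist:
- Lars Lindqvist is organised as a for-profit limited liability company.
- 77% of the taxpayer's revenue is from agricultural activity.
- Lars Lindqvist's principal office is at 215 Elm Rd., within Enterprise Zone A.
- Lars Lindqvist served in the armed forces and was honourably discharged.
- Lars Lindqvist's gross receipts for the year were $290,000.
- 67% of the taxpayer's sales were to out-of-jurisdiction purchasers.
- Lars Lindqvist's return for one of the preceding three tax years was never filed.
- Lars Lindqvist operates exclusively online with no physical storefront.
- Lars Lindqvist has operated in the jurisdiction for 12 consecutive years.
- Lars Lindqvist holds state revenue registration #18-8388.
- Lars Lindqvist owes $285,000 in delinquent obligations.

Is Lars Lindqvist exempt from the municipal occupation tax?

(a) returns current — fails.
(b) >50% out-of-jur. sales — met.
So (1) is satisfied (F OR T).
(a) no delinquency — fails.
(i) in enterprise zone — holds.
(ii) ≥ 7 yrs in jurisdiction — holds.
(b): T AND T → true.
(2): F OR T → true.
(i) not (has storefront) — holds.
(ii) not (nonprofit) — met.
(iii) state-registered — met.
So (a) is satisfied (T AND T AND T).
(i) ≥70% agricultural — met.
(ii) receipts ≤ $200,000 — fails.
(b) = T AND F = false.
(c) not (veteran) — fails.
(3) = T OR F OR F = true.
Overall: T AND T AND T → true.

Yes — exempt.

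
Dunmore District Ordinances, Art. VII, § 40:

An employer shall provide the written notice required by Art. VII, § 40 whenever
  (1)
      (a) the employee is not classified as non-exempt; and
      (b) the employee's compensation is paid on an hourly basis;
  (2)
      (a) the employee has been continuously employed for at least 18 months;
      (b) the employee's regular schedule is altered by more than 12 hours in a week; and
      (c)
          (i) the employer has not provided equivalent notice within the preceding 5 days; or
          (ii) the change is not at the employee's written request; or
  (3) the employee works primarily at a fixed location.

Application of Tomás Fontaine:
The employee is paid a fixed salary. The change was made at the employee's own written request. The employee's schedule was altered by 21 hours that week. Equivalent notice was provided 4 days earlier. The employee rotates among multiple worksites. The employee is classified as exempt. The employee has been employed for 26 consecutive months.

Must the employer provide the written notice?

(a) not (non-exempt) — holds.
(b) hourly-paid — not satisfied.
(1) = T AND F = false.
(a) tenure ≥ 18 mo. — satisfied.
(b) schedule shift > 12h — met.
(i) no recent notice — not met.
(ii) not employee-requested — fails.
(c) = F OR F = false.
(2) = T AND T AND F = false.
(3) fixed location — not met.
Overall = F OR F OR F = false.

No — not required.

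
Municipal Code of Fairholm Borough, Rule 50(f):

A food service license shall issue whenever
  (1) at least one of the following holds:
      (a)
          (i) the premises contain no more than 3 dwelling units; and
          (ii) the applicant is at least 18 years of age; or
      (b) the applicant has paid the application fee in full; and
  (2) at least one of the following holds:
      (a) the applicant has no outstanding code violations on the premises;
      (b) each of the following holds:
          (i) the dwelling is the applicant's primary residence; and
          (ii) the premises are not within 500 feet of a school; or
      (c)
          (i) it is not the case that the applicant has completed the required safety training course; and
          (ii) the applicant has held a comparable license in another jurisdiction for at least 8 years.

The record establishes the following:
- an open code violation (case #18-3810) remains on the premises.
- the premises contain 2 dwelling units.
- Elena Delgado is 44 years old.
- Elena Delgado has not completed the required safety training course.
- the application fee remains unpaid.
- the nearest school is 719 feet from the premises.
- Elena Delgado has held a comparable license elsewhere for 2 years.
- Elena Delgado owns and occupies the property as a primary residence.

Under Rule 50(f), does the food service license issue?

(i) ≤ 3 units — holds.
(ii) age ≥ 18 — met.
So (a) is satisfied (T AND T).
(b) fee paid — not met.
(1) = T OR F = true.
(a) no code violations — fails.
(i) primary residence — satisfied.
(ii) ≥500 ft from school — holds.
(b) = T AND T = true.
(i) not (safety training) — satisfied.
(ii) prior license ≥ 8 yr — not met.
(c) = T AND F = false.
(2) = F OR T OR F = true.
Overall = T AND T = true.

Yes — granted.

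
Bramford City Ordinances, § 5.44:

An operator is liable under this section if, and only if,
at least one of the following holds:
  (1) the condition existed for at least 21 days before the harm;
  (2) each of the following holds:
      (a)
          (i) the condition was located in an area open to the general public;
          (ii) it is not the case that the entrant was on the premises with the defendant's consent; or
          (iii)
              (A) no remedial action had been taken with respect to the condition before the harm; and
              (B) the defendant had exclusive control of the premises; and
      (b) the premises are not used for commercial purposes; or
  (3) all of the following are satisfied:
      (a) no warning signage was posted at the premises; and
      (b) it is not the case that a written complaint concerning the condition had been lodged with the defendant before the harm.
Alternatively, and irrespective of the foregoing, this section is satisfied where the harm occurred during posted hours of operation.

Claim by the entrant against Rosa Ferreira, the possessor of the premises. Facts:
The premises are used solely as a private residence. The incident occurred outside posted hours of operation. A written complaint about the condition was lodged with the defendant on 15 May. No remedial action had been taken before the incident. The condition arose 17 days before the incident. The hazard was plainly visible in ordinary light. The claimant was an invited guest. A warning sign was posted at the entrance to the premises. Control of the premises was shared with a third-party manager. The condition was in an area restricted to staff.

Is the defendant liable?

(1) condition ≥21 days old — fails.
(i) public area — not satisfied.
(ii) not (consent to enter) — fails.
(A) no remedial action — satisfied.
(B) exclusive control — fails.
So (iii) is not satisfied (T AND F).
(a): F OR F OR F → false.
(b) not (commercial use) — holds.
(2): F AND T → false.
(a) no signage posted — fails.
(b) not (complaint lodged) — fails.
(3): F AND F → false.
Overall = F OR F OR F = false.
Exception (during posted hours) — not satisfied.
Result: main false OR exception false → false.

No — not liable.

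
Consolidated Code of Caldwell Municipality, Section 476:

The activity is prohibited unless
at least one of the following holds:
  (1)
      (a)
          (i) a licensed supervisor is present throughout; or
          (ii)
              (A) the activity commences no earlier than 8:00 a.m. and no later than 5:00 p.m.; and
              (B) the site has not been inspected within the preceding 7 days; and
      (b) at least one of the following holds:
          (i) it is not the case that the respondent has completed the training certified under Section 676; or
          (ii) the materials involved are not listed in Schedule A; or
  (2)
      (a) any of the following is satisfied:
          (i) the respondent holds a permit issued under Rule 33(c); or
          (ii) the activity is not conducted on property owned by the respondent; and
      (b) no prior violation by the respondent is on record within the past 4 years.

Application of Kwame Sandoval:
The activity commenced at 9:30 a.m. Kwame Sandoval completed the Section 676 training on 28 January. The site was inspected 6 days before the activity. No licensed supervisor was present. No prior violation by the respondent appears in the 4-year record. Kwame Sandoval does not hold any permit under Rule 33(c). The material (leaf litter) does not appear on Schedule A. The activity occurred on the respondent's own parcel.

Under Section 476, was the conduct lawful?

(i) supervisor present — fails.
(A) start within hours — met.
(B) not (site inspected) — fails.
(ii): T AND F → false.
(a) = F OR F = false.
(i) not (training certified) — fails.
(ii) not (Schedule A material) — holds.
So (b) is satisfied (F OR T).
(1) = F AND T = false.
(i) holds permit — not satisfied.
(ii) not (own property) — not satisfied.
(a): F OR F → false.
(b) no prior violation — satisfied.
(2) = F AND T = false.
So Overall is not satisfied (F OR F).

No — unlawful.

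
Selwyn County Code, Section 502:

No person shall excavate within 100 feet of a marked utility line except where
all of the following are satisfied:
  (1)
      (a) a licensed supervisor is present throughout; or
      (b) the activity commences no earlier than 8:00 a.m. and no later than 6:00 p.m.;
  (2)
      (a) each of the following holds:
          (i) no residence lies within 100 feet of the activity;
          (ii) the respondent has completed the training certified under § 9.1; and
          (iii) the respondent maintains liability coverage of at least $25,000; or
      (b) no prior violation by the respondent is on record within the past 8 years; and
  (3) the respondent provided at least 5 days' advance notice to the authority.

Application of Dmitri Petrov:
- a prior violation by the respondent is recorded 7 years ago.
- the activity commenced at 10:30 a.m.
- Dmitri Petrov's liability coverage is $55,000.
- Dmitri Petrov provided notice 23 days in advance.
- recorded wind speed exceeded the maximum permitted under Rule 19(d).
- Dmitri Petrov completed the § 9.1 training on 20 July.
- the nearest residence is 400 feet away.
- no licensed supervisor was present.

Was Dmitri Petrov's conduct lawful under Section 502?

Yes — lawful.

(a) supervisor present — fails.
(b) start within hours — holds.
(1): F OR T → true.
(i) no residence in 100 ft — satisfied.
(ii) training certified — holds.
(iii) coverage ≥ $25,000 — holds.
(a): T AND T AND T → true.
(b) no prior violation — not satisfied.
(2) = T OR F = true.
(3) ≥5 days' notice — met.
Overall: T AND T AND T → true.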